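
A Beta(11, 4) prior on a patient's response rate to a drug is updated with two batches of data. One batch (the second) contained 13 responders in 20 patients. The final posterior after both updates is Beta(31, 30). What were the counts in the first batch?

Sequential conjugate updates are equivalent to a single update on the pooled data, so total successes = posterior α − prior α and total failures = posterior β − prior β.
Total across both batches: 31−11=20 responders, 30−4=26 non-responders.
Subtract the second batch: 20−13=7 responders and 26−7=19 non-responders.

7 responders and 19 non-responders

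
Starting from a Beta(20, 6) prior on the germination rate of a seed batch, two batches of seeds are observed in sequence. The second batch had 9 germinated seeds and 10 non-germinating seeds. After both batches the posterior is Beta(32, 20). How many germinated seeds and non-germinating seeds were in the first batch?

Sequential conjugate updates are equivalent to a single update on the pooled data, so total successes = posterior α − prior α and total failures = posterior β − prior β.
Total across both batches: 32−20=12 germinated seeds, 20−6=14 non-germinating seeds.
Subtract the second batch: 12−9=3 germinated seeds and 14−10=4 non-germinating seeds.

3 germinated seeds and 4 non-germinating seeds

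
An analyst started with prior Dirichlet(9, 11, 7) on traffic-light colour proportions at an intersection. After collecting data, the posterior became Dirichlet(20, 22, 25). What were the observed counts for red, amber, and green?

counts (11, 11, 18)

For a Dirichlet(α) prior with multinomial counts c, the posterior is Dirichlet(α + c) componentwise.
Counts are posterior − prior componentwise: 20−9=11, 22−11=11, 25−7=18.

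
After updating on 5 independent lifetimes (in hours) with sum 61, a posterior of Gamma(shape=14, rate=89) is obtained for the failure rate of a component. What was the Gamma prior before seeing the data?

Gamma(shape=9, rate=28)

For an exponential likelihood with a Gamma(α, β) prior on the rate, n observations with total T give posterior Gamma(α+n, β+T).
So α = 14 − 5 = 9 and β = 89 − 61 = 28.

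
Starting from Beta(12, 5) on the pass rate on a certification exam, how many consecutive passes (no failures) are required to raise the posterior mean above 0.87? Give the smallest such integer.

After k passes and 0 failures the posterior is Beta(12+k, 5), with mean (12+k)/(12+5+k).
Set (12+k)/(17+k) > 0.87 and solve: k > (0.87·17 − 12)/(1 − 0.87) = 21.462.
The smallest integer exceeding 21.462 is 22, and checking k=22: (34)/(39) = 0.8718 > 0.87.

k = 22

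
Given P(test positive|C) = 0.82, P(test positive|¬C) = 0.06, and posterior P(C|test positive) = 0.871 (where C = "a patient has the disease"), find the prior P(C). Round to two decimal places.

P(C) = 0.33

In odds form, posterior odds = prior odds × likelihood ratio, so prior odds = posterior odds ÷ LR.
Posterior odds = 0.871/(1−0.871) = 6.7519. LR = 0.82/0.06 = 13.6667.
Prior odds = 6.7519/13.6667 = 0.4940, so P(C) = 0.4940/(1+0.4940) ≈ 0.33.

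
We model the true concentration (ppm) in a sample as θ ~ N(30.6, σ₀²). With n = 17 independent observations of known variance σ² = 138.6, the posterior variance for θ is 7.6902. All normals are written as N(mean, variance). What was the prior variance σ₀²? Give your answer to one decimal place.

σ₀² = 135.5

Posterior precision equals prior precision plus data precision: 1/σ_n² = 1/σ₀² + n/σ².
So 1/σ₀² = 1/7.6902 − 17/138.6 = 0.130036 − 0.122655 = 0.007381.
Hence σ₀² = 1/0.007381 ≈ 135.5.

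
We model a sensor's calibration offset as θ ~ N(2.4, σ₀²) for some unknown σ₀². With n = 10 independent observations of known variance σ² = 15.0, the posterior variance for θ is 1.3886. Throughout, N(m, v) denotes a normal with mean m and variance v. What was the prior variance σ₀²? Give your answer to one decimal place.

For the Normal–Normal model with known σ², precisions add: τ_n = τ₀ + n/σ².
So 1/σ₀² = 1/1.3886 − 10/15.0 = 0.720150 − 0.666667 = 0.053483.
Hence σ₀² = 1/0.053483 ≈ 18.7.

σ₀² = 18.7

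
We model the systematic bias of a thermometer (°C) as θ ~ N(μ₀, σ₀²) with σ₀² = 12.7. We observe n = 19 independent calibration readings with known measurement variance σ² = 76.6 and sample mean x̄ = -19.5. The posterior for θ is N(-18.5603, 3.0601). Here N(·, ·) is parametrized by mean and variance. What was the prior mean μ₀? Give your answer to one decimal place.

μ₀ = -15.6

The posterior mean is a precision-weighted average: μ_n = (τ₀μ₀ + τ_data·x̄)/(τ₀+τ_data), with τ₀=1/σ₀² and τ_data=n/σ².
Here τ₀ = 1/12.7 = 0.078740 and τ_data = 19/76.6 = 0.248042, so τ_n = 0.326782.
Rearranging for μ₀: μ₀ = (μ_n·τ_n − τ_data·x̄)/τ₀ = (-18.5603·0.326782 − 0.248042·-19.5) / 0.078740 = -1.228353/0.078740 ≈ -15.6.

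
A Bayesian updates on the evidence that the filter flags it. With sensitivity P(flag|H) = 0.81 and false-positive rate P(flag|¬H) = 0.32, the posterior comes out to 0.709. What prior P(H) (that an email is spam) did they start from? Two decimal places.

P(H) = 0.49

In odds form, posterior odds = prior odds × likelihood ratio, so prior odds = posterior odds ÷ LR.
Posterior odds = 0.709/(1−0.709) = 2.4364. LR = 0.81/0.32 = 2.5312.
Prior odds = 2.4364/2.5312 = 0.9625, so P(H) = 0.9625/(1+0.9625) ≈ 0.49.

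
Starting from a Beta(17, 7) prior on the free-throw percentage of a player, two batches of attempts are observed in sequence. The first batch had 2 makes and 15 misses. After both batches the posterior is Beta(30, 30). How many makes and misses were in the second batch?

Because Beta–binomial updating is additive in the counts, the combined data contributed (α_post−α_prior, β_post−β_prior) successes and failures.
Total across both batches: 30−17=13 makes, 30−7=23 misses.
Subtract the first batch: 13−2=11 makes and 23−15=8 misses.

11 makes and 8 misses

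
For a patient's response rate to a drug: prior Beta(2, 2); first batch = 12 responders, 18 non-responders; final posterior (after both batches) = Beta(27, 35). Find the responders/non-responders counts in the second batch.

13 responders and 15 non-responders

Because Beta–binomial updating is additive in the counts, the combined data contributed (α_post−α_prior, β_post−β_prior) successes and failures.
Total across both batches: 27−2=25 responders, 35−2=33 non-responders.
Subtract the first batch: 25−12=13 responders and 33−18=15 non-responders.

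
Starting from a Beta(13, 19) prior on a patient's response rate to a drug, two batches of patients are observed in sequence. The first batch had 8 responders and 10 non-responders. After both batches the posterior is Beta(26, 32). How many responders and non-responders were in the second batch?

Sequential conjugate updates are equivalent to a single update on the pooled data, so total successes = posterior α − prior α and total failures = posterior β − prior β.
Total across both batches: 26−13=13 responders, 32−19=13 non-responders.
Subtract the first batch: 13−8=5 responders and 13−10=3 non-responders.

5 responders and 3 non-responders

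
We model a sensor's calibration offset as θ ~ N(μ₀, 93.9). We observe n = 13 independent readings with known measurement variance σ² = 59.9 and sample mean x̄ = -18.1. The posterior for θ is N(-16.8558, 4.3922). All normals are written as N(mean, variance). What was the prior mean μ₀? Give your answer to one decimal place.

μ₀ = 8.5

With known observation variance, the Normal–Normal posterior has precision τ_n = τ₀ + n/σ² and mean μ_n = (τ₀μ₀ + (n/σ²)x̄)/τ_n.
Here τ₀ = 1/93.9 = 0.010650 and τ_data = 13/59.9 = 0.217028, so τ_n = 0.227678.
Rearranging for μ₀: μ₀ = (μ_n·τ_n − τ_data·x̄)/τ₀ = (-16.8558·0.227678 − 0.217028·-18.1) / 0.010650 = 0.090512/0.010650 ≈ 8.5.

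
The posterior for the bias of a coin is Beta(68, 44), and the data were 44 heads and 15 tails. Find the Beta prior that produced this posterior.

Beta(24, 29)

A Beta(α, β) prior with s successes and f failures in binomial data gives a Beta(α+s, β+f) posterior.
Subtract the data counts: 68−44=24, 44−15=29.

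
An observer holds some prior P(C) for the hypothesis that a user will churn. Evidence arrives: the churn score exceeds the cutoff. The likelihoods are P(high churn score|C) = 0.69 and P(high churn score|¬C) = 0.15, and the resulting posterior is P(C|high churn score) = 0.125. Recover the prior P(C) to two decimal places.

Bayes' rule in odds form gives O(C|E) = O(C)·[P(E|C)/P(E|¬C)], hence O(C) = O(C|E)/LR.
Posterior odds = 0.125/(1−0.125) = 0.1429. LR = 0.69/0.15 = 4.6000.
Prior odds = 0.1429/4.6000 = 0.0311, so P(C) = 0.0311/(1+0.0311) ≈ 0.03.

P(C) = 0.03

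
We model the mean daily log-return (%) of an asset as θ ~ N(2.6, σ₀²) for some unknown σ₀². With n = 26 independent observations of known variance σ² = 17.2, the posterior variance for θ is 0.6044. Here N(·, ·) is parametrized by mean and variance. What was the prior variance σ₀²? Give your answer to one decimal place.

For the Normal–Normal model with known σ², precisions add: τ_n = τ₀ + n/σ².
So 1/σ₀² = 1/0.6044 − 26/17.2 = 1.654533 − 1.511628 = 0.142905.
Hence σ₀² = 1/0.142905 ≈ 7.0.

σ₀² = 7.0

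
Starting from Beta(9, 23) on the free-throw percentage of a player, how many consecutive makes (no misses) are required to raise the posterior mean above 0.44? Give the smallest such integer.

After k makes and 0 misses the posterior is Beta(9+k, 23), with mean (9+k)/(9+23+k).
Set (9+k)/(32+k) > 0.44 and solve: k > (0.44·32 − 9)/(1 − 0.44) = 9.071.
The smallest integer exceeding 9.071 is 10, and checking k=10: (19)/(42) = 0.4524 > 0.44.

k = 10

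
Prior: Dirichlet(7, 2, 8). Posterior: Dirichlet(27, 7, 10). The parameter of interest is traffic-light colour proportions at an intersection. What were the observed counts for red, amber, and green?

counts (20, 5, 2)

For a Dirichlet(α) prior with multinomial counts c, the posterior is Dirichlet(α + c) componentwise.
Counts are posterior − prior componentwise: 27−7=20, 7−2=5, 10−8=2.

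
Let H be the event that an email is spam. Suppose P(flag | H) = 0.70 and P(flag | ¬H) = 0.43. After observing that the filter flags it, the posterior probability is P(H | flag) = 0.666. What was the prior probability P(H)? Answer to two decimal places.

P(H) = 0.55

Bayes' rule in odds form gives O(H|E) = O(H)·[P(E|H)/P(E|¬H)], hence O(H) = O(H|E)/LR.
Posterior odds = 0.666/(1−0.666) = 1.9940. LR = 0.70/0.43 = 1.6279.
Prior odds = 1.9940/1.6279 = 1.2249, so P(H) = 1.2249/(1+1.2249) ≈ 0.55.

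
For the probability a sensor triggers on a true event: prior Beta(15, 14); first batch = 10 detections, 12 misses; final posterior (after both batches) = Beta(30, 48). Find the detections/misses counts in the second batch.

5 detections and 22 misses

Because Beta–binomial updating is additive in the counts, the combined data contributed (α_post−α_prior, β_post−β_prior) successes and failures.
Total across both batches: 30−15=15 detections, 48−14=34 misses.
Subtract the first batch: 15−10=5 detections and 34−12=22 misses.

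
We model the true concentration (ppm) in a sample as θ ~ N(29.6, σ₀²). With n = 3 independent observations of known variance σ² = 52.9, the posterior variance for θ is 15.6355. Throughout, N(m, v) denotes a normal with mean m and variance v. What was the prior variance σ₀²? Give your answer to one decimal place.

For the Normal–Normal model with known σ², precisions add: τ_n = τ₀ + n/σ².
So 1/σ₀² = 1/15.6355 − 3/52.9 = 0.063957 − 0.056711 = 0.007246.
Hence σ₀² = 1/0.007246 ≈ 138.0.

σ₀² = 138.0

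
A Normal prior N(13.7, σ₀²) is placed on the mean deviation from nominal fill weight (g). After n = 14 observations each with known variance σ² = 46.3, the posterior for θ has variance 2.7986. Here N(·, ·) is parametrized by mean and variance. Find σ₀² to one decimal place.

For the Normal–Normal model with known σ², precisions add: τ_n = τ₀ + n/σ².
So 1/σ₀² = 1/2.7986 − 14/46.3 = 0.357322 − 0.302376 = 0.054946.
Hence σ₀² = 1/0.054946 ≈ 18.2.

σ₀² = 18.2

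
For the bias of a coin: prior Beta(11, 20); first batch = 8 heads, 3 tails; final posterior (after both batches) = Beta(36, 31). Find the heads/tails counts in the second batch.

17 heads and 8 tails

Because Beta–binomial updating is additive in the counts, the combined data contributed (α_post−α_prior, β_post−β_prior) successes and failures.
Total across both batches: 36−11=25 heads, 31−20=11 tails.
Subtract the first batch: 25−8=17 heads and 11−3=8 tails.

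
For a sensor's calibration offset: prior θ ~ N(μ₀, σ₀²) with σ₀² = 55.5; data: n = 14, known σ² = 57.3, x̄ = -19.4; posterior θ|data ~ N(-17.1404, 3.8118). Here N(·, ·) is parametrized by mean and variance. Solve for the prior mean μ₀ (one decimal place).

μ₀ = 13.5

With known observation variance, the Normal–Normal posterior has precision τ_n = τ₀ + n/σ² and mean μ_n = (τ₀μ₀ + (n/σ²)x̄)/τ_n.
Here τ₀ = 1/55.5 = 0.018018 and τ_data = 14/57.3 = 0.244328, so τ_n = 0.262346.
Rearranging for μ₀: μ₀ = (μ_n·τ_n − τ_data·x̄)/τ₀ = (-17.1404·0.262346 − 0.244328·-19.4) / 0.018018 = 0.243248/0.018018 ≈ 13.5.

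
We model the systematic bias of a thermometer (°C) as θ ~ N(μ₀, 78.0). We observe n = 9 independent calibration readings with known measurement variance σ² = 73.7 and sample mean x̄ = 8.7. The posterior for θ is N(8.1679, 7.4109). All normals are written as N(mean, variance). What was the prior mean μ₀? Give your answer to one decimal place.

With known observation variance, the Normal–Normal posterior has precision τ_n = τ₀ + n/σ² and mean μ_n = (τ₀μ₀ + (n/σ²)x̄)/τ_n.
Here τ₀ = 1/78.0 = 0.012821 and τ_data = 9/73.7 = 0.122117, so τ_n = 0.134938.
Rearranging for μ₀: μ₀ = (μ_n·τ_n − τ_data·x̄)/τ₀ = (8.1679·0.134938 − 0.122117·8.7) / 0.012821 = 0.039742/0.012821 ≈ 3.1.

μ₀ = 3.1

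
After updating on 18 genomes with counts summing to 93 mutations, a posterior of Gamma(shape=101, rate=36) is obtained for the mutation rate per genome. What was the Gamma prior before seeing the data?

Gamma(shape=8, rate=18)

Gamma–Poisson conjugacy: posterior shape = α + Σxᵢ, posterior rate = β + n.
So α = 101 − 93 = 8 and β = 36 − 18 = 18.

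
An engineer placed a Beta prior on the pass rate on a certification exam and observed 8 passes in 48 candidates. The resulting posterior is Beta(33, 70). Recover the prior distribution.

Beta(25, 30)

A Beta(α, β) prior with s successes and f failures in binomial data gives a Beta(α+s, β+f) posterior.
So α = 33 − 8 = 25 and β = 70 − 40 = 30.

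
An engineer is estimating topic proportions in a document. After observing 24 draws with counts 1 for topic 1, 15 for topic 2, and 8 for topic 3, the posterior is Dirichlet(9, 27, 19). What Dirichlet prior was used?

For a Dirichlet(α) prior with multinomial counts c, the posterior is Dirichlet(α + c) componentwise.
Subtract each count from the matching posterior parameter: 9−1=8, 27−15=12, 19−8=11.

Dirichlet(8, 12, 11)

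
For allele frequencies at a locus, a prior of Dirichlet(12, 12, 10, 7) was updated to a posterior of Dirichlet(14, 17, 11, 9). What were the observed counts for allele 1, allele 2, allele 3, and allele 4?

For a Dirichlet(α) prior with multinomial counts c, the posterior is Dirichlet(α + c) componentwise.
Counts are posterior − prior componentwise: 14−12=2, 17−12=5, 11−10=1, 9−7=2.

counts (2, 5, 1, 2)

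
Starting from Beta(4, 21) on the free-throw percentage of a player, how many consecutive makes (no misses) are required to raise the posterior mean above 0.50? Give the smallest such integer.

k = 18

After k makes and 0 misses the posterior is Beta(4+k, 21), with mean (4+k)/(4+21+k).
Set (4+k)/(25+k) > 0.50 and solve: k > (0.50·25 − 4)/(1 − 0.50) = 17.000.
The smallest integer exceeding 17.000 is 18.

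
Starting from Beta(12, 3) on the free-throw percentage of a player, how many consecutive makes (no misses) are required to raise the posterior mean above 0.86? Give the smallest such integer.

k = 7

After k makes and 0 misses the posterior is Beta(12+k, 3), with mean (12+k)/(12+3+k).
Set (12+k)/(15+k) > 0.86 and solve: k > (0.86·15 − 12)/(1 − 0.86) = 6.429.
The smallest integer exceeding 6.429 is 7.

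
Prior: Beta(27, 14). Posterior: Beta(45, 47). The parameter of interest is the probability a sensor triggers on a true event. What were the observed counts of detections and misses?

Beta is conjugate to the binomial likelihood: posterior = Beta(α+s, β+f).
So s = 45 − 27 = 18 and f = 47 − 14 = 33.

18 detections and 33 misses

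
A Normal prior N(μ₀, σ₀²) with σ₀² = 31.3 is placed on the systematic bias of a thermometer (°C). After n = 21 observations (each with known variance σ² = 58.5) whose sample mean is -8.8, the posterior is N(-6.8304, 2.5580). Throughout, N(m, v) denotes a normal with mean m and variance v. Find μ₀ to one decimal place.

μ₀ = 15.3

With known observation variance, the Normal–Normal posterior has precision τ_n = τ₀ + n/σ² and mean μ_n = (τ₀μ₀ + (n/σ²)x̄)/τ_n.
Here τ₀ = 1/31.3 = 0.031949 and τ_data = 21/58.5 = 0.358974, so τ_n = 0.390923.
Rearranging for μ₀: μ₀ = (μ_n·τ_n − τ_data·x̄)/τ₀ = (-6.8304·0.390923 − 0.358974·-8.8) / 0.031949 = 0.488811/0.031949 ≈ 15.3.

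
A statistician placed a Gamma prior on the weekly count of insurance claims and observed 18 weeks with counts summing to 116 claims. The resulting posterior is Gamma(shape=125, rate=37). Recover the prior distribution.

Gamma(shape=9, rate=19)

Gamma–Poisson conjugacy: posterior shape = α + Σxᵢ, posterior rate = β + n.
So α = 125 − 116 = 9 and β = 37 − 18 = 19.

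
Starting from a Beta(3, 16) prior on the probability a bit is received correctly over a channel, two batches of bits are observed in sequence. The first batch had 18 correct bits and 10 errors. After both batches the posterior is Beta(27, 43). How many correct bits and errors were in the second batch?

Sequential conjugate updates are equivalent to a single update on the pooled data, so total successes = posterior α − prior α and total failures = posterior β − prior β.
Total across both batches: 27−3=24 correct bits, 43−16=27 errors.
Subtract the first batch: 24−18=6 correct bits and 27−10=17 errors.

6 correct bits and 17 errors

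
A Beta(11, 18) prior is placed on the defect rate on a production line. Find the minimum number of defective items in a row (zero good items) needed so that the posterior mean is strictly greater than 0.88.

k = 122

After k defective items and 0 good items the posterior is Beta(11+k, 18), with mean (11+k)/(11+18+k).
Set (11+k)/(29+k) > 0.88 and solve: k > (0.88·29 − 11)/(1 − 0.88) = 121.000.
The smallest integer exceeding 121.000 is 122.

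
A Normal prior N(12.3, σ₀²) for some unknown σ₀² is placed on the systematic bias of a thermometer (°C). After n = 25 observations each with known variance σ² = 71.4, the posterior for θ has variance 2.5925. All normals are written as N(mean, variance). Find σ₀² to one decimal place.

σ₀² = 28.1

For the Normal–Normal model with known σ², precisions add: τ_n = τ₀ + n/σ².
So 1/σ₀² = 1/2.5925 − 25/71.4 = 0.385728 − 0.350140 = 0.035588.
Hence σ₀² = 1/0.035588 ≈ 28.1.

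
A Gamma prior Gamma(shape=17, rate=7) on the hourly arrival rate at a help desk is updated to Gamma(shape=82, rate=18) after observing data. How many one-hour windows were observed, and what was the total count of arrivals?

n = 11 one-hour windows with total 65 arrivals

Gamma–Poisson conjugacy: posterior shape = α + Σxᵢ, posterior rate = β + n.
Matching: Σxᵢ = 82 − 17 = 65 and n = 18 − 7 = 11.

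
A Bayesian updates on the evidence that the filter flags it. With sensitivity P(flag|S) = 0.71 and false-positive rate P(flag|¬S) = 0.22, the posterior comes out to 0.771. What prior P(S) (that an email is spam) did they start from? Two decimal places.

In odds form, posterior odds = prior odds × likelihood ratio, so prior odds = posterior odds ÷ LR.
Posterior odds = 0.771/(1−0.771) = 3.3668. LR = 0.71/0.22 = 3.2273.
Prior odds = 3.3668/3.2273 = 1.0432, so P(S) = 1.0432/(1+1.0432) ≈ 0.51.

P(S) = 0.51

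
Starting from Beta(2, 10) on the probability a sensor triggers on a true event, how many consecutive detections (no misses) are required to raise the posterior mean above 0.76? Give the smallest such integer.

k = 30

After k detections and 0 misses the posterior is Beta(2+k, 10), with mean (2+k)/(2+10+k).
Set (2+k)/(12+k) > 0.76 and solve: k > (0.76·12 − 2)/(1 − 0.76) = 29.667.
The smallest integer exceeding 29.667 is 30.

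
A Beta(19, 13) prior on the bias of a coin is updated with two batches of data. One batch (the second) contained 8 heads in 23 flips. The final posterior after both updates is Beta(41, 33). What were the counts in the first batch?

14 heads and 5 tails

Sequential conjugate updates are equivalent to a single update on the pooled data, so total successes = posterior α − prior α and total failures = posterior β − prior β.
Total across both batches: 41−19=22 heads, 33−13=20 tails.
Subtract the second batch: 22−8=14 heads and 20−15=5 tails.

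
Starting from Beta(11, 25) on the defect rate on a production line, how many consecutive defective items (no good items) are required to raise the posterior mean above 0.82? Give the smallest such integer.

k = 103

After k defective items and 0 good items the posterior is Beta(11+k, 25), with mean (11+k)/(11+25+k).
Set (11+k)/(36+k) > 0.82 and solve: k > (0.82·36 − 11)/(1 − 0.82) = 102.889.
The smallest integer exceeding 102.889 is 103.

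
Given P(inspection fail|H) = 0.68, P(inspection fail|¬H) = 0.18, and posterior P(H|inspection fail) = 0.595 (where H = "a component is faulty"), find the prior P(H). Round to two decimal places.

Bayes' rule in odds form gives O(H|E) = O(H)·[P(E|H)/P(E|¬H)], hence O(H) = O(H|E)/LR.
Posterior odds = 0.595/(1−0.595) = 1.4691. LR = 0.68/0.18 = 3.7778.
Prior odds = 1.4691/3.7778 = 0.3889, so P(H) = 0.3889/(1+0.3889) ≈ 0.28.

P(H) = 0.28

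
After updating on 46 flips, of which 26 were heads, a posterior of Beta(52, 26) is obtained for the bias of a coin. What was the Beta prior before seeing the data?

Under Beta–binomial conjugacy the posterior parameters are (a+s, b+f).
So a = 52 − 26 = 26 and b = 26 − 20 = 6.

Beta(26, 6)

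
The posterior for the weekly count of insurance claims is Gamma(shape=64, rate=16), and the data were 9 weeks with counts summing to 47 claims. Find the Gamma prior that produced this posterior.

Gamma(shape=17, rate=7)

Gamma–Poisson conjugacy: posterior shape = α + Σxᵢ, posterior rate = β + n.
So α = 64 − 47 = 17 and β = 16 − 9 = 7.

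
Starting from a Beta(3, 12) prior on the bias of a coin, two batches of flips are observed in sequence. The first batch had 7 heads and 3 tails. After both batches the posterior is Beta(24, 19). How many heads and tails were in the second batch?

Sequential conjugate updates are equivalent to a single update on the pooled data, so total successes = posterior α − prior α and total failures = posterior β − prior β.
Total across both batches: 24−3=21 heads, 19−12=7 tails.
Subtract the first batch: 21−7=14 heads and 7−3=4 tails.

14 heads and 4 tails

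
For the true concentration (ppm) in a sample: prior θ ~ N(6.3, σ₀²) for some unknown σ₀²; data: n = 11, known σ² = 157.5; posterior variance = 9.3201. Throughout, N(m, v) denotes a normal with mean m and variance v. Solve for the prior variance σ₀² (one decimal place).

For the Normal–Normal model with known σ², precisions add: τ_n = τ₀ + n/σ².
So 1/σ₀² = 1/9.3201 − 11/157.5 = 0.107295 − 0.069841 = 0.037454.
Hence σ₀² = 1/0.037454 ≈ 26.7.

σ₀² = 26.7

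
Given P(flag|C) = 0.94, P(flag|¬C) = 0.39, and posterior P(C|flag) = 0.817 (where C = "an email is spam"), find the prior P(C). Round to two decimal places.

P(C) = 0.65

Bayes' rule in odds form gives O(C|E) = O(C)·[P(E|C)/P(E|¬C)], hence O(C) = O(C|E)/LR.
Posterior odds = 0.817/(1−0.817) = 4.4645. LR = 0.94/0.39 = 2.4103.
Prior odds = 4.4645/2.4103 = 1.8523, so P(C) = 1.8523/(1+1.8523) ≈ 0.65.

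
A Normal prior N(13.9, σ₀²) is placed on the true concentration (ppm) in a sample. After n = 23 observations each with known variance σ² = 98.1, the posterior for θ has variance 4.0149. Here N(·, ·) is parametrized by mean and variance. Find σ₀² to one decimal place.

σ₀² = 68.4

Posterior precision equals prior precision plus data precision: 1/σ_n² = 1/σ₀² + n/σ².
So 1/σ₀² = 1/4.0149 − 23/98.1 = 0.249072 − 0.234455 = 0.014617.
Hence σ₀² = 1/0.014617 ≈ 68.4.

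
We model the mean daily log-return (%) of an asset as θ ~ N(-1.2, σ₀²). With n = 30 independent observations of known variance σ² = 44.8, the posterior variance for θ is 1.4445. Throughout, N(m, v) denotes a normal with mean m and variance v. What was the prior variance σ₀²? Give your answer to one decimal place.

For the Normal–Normal model with known σ², precisions add: τ_n = τ₀ + n/σ².
So 1/σ₀² = 1/1.4445 − 30/44.8 = 0.692281 − 0.669643 = 0.022638.
Hence σ₀² = 1/0.022638 ≈ 44.2.

σ₀² = 44.2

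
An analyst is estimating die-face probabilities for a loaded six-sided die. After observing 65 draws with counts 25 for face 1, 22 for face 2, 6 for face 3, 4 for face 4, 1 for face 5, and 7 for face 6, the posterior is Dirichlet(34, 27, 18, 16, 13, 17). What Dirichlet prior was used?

Dirichlet(9, 5, 12, 12, 12, 10)

For a Dirichlet(α) prior with multinomial counts c, the posterior is Dirichlet(α + c) componentwise.
Subtract each count from the matching posterior parameter: 34−25=9, 27−22=5, 18−6=12, 16−4=12, 13−1=12, 17−7=10.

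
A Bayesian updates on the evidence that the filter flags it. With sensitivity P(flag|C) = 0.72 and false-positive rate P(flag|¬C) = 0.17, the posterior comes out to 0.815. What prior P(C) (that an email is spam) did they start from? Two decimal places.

In odds form, posterior odds = prior odds × likelihood ratio, so prior odds = posterior odds ÷ LR.
Posterior odds = 0.815/(1−0.815) = 4.4054. LR = 0.72/0.17 = 4.2353.
Prior odds = 4.4054/4.2353 = 1.0402, so P(C) = 1.0402/(1+1.0402) ≈ 0.51.

P(C) = 0.51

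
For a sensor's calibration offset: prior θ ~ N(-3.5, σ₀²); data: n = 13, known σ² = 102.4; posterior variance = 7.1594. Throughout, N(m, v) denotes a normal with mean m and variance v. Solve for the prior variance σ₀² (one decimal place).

For the Normal–Normal model with known σ², precisions add: τ_n = τ₀ + n/σ².
So 1/σ₀² = 1/7.1594 − 13/102.4 = 0.139677 − 0.126953 = 0.012724.
Hence σ₀² = 1/0.012724 ≈ 78.6.

σ₀² = 78.6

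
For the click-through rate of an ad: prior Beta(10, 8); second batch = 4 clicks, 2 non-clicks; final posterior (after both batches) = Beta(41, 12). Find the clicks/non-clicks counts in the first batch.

Sequential conjugate updates are equivalent to a single update on the pooled data, so total successes = posterior α − prior α and total failures = posterior β − prior β.
Total across both batches: 41−10=31 clicks, 12−8=4 non-clicks.
Subtract the second batch: 31−4=27 clicks and 4−2=2 non-clicks.

27 clicks and 2 non-clicks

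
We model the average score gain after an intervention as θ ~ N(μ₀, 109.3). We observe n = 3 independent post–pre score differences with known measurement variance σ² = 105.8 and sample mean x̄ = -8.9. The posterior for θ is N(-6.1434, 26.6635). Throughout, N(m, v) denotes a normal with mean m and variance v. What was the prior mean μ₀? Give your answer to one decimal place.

The posterior mean is a precision-weighted average: μ_n = (τ₀μ₀ + τ_data·x̄)/(τ₀+τ_data), with τ₀=1/σ₀² and τ_data=n/σ².
Here τ₀ = 1/109.3 = 0.009149 and τ_data = 3/105.8 = 0.028355, so τ_n = 0.037504.
Rearranging for μ₀: μ₀ = (μ_n·τ_n − τ_data·x̄)/τ₀ = (-6.1434·0.037504 − 0.028355·-8.9) / 0.009149 = 0.021957/0.009149 ≈ 2.4.

μ₀ = 2.4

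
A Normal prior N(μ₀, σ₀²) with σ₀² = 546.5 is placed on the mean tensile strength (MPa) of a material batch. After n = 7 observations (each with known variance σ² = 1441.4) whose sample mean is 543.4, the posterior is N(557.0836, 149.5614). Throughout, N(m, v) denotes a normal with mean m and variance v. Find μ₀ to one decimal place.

μ₀ = 593.4

The posterior mean is a precision-weighted average: μ_n = (τ₀μ₀ + τ_data·x̄)/(τ₀+τ_data), with τ₀=1/σ₀² and τ_data=n/σ².
Here τ₀ = 1/546.5 = 0.001830 and τ_data = 7/1441.4 = 0.004856, so τ_n = 0.006686.
Rearranging for μ₀: μ₀ = (μ_n·τ_n − τ_data·x̄)/τ₀ = (557.0836·0.006686 − 0.004856·543.4) / 0.001830 = 1.085911/0.001830 ≈ 593.4.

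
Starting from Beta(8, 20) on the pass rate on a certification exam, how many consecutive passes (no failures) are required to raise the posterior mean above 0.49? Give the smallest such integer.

After k passes and 0 failures the posterior is Beta(8+k, 20), with mean (8+k)/(8+20+k).
Set (8+k)/(28+k) > 0.49 and solve: k > (0.49·28 − 8)/(1 − 0.49) = 11.216.
The smallest integer exceeding 11.216 is 12, and checking k=12: (20)/(40) = 0.5000 > 0.49.

k = 12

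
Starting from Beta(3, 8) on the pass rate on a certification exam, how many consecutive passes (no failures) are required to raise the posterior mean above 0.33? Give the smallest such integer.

After k passes and 0 failures the posterior is Beta(3+k, 8), with mean (3+k)/(3+8+k).
Set (3+k)/(11+k) > 0.33 and solve: k > (0.33·11 − 3)/(1 − 0.33) = 0.940.
The smallest integer exceeding 0.940 is 1, and checking k=1: (4)/(12) = 0.3333 > 0.33.

k = 1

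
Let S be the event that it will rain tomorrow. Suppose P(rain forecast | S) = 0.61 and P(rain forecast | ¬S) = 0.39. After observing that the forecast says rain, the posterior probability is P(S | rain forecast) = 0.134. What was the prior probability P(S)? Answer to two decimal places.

In odds form, posterior odds = prior odds × likelihood ratio, so prior odds = posterior odds ÷ LR.
Posterior odds = 0.134/(1−0.134) = 0.1547. LR = 0.61/0.39 = 1.5641.
Prior odds = 0.1547/1.5641 = 0.0989, so P(S) = 0.0989/(1+0.0989) ≈ 0.09.

P(S) = 0.09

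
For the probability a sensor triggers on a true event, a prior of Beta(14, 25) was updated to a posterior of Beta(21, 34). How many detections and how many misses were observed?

Under Beta–binomial conjugacy the posterior parameters are (α+s, β+f).
Match parameters: s=21−14=7, f=34−25=9.

7 detections and 9 misses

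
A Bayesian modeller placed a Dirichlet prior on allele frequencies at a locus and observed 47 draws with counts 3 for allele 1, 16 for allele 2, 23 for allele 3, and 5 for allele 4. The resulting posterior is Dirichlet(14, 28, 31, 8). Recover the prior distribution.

For a Dirichlet(α) prior with multinomial counts c, the posterior is Dirichlet(α + c) componentwise.
Subtract each count from the matching posterior parameter: 14−3=11, 28−16=12, 31−23=8, 8−5=3.

Dirichlet(11, 12, 8, 3)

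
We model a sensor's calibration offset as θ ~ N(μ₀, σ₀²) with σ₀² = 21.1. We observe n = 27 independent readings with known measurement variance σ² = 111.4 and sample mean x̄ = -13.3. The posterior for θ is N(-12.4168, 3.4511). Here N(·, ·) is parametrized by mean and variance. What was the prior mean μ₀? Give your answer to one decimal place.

The posterior mean is a precision-weighted average: μ_n = (τ₀μ₀ + τ_data·x̄)/(τ₀+τ_data), with τ₀=1/σ₀² and τ_data=n/σ².
Here τ₀ = 1/21.1 = 0.047393 and τ_data = 27/111.4 = 0.242370, so τ_n = 0.289763.
Rearranging for μ₀: μ₀ = (μ_n·τ_n − τ_data·x̄)/τ₀ = (-12.4168·0.289763 − 0.242370·-13.3) / 0.047393 = -0.374408/0.047393 ≈ -7.9.

μ₀ = -7.9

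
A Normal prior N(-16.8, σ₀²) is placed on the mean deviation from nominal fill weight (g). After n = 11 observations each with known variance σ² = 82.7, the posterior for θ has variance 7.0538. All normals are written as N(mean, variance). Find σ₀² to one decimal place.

σ₀² = 114.2

Posterior precision equals prior precision plus data precision: 1/σ_n² = 1/σ₀² + n/σ².
So 1/σ₀² = 1/7.0538 − 11/82.7 = 0.141768 − 0.133011 = 0.008757.
Hence σ₀² = 1/0.008757 ≈ 114.2.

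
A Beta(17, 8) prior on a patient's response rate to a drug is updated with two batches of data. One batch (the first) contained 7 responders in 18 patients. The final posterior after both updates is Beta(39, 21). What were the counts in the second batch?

Sequential conjugate updates are equivalent to a single update on the pooled data, so total successes = posterior α − prior α and total failures = posterior β − prior β.
Total across both batches: 39−17=22 responders, 21−8=13 non-responders.
Subtract the first batch: 22−7=15 responders and 13−11=2 non-responders.

15 responders and 2 non-responders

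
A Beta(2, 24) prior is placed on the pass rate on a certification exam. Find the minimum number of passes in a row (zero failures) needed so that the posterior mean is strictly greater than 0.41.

k = 15

After k passes and 0 failures the posterior is Beta(2+k, 24), with mean (2+k)/(2+24+k).
Set (2+k)/(26+k) > 0.41 and solve: k > (0.41·26 − 2)/(1 − 0.41) = 14.678.
The smallest integer exceeding 14.678 is 15, and checking k=15: (17)/(41) = 0.4146 > 0.41.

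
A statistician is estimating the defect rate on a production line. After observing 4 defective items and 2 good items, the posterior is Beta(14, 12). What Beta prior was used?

Beta(10, 10)

A Beta(α, β) prior with s successes and f failures in binomial data gives a Beta(α+s, β+f) posterior.
Subtract the data counts: 14−4=10, 12−2=10.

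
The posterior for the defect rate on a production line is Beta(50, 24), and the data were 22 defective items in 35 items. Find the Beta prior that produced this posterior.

A Beta(α, β) prior with s successes and f failures in binomial data gives a Beta(α+s, β+f) posterior.
Subtract the data counts: 50−22=28, 24−13=11.

Beta(28, 11)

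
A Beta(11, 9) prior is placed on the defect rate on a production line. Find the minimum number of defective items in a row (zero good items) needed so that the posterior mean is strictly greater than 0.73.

After k defective items and 0 good items the posterior is Beta(11+k, 9), with mean (11+k)/(11+9+k).
Set (11+k)/(20+k) > 0.73 and solve: k > (0.73·20 − 11)/(1 − 0.73) = 13.333.
The smallest integer exceeding 13.333 is 14.

k = 14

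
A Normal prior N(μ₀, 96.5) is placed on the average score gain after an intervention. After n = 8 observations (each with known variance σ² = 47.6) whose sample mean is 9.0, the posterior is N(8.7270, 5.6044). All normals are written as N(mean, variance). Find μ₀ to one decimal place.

With known observation variance, the Normal–Normal posterior has precision τ_n = τ₀ + n/σ² and mean μ_n = (τ₀μ₀ + (n/σ²)x̄)/τ_n.
Here τ₀ = 1/96.5 = 0.010363 and τ_data = 8/47.6 = 0.168067, so τ_n = 0.178430.
Rearranging for μ₀: μ₀ = (μ_n·τ_n − τ_data·x̄)/τ₀ = (8.7270·0.178430 − 0.168067·9.0) / 0.010363 = 0.044556/0.010363 ≈ 4.3.

μ₀ = 4.3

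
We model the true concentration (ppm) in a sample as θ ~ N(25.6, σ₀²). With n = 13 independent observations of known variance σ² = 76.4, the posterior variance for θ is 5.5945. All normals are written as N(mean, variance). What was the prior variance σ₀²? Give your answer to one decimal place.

Posterior precision equals prior precision plus data precision: 1/σ_n² = 1/σ₀² + n/σ².
So 1/σ₀² = 1/5.5945 − 13/76.4 = 0.178747 − 0.170157 = 0.008590.
Hence σ₀² = 1/0.008590 ≈ 116.4.

σ₀² = 116.4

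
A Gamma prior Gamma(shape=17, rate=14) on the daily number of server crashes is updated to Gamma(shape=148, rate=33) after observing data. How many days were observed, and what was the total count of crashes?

n = 19 days with total 131 crashes

Gamma–Poisson conjugacy: posterior shape = α + Σxᵢ, posterior rate = β + n.
Matching: Σxᵢ = 148 − 17 = 131 and n = 33 − 14 = 19.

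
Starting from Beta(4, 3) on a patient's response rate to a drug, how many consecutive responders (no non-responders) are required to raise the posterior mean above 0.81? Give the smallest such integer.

After k responders and 0 non-responders the posterior is Beta(4+k, 3), with mean (4+k)/(4+3+k).
Set (4+k)/(7+k) > 0.81 and solve: k > (0.81·7 − 4)/(1 − 0.81) = 8.789.
The smallest integer exceeding 8.789 is 9.

k = 9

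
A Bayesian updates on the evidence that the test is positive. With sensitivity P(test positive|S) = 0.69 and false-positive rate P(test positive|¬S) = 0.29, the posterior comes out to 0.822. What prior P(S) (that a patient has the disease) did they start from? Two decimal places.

P(S) = 0.66

In odds form, posterior odds = prior odds × likelihood ratio, so prior odds = posterior odds ÷ LR.
Posterior odds = 0.822/(1−0.822) = 4.6180. LR = 0.69/0.29 = 2.3793.
Prior odds = 4.6180/2.3793 = 1.9409, so P(S) = 1.9409/(1+1.9409) ≈ 0.66.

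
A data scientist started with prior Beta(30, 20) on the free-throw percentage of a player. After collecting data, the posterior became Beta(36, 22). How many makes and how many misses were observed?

Beta is conjugate to the binomial likelihood: posterior = Beta(a+s, b+f).
Match parameters: s=36−30=6, f=22−20=2.

6 makes and 2 misses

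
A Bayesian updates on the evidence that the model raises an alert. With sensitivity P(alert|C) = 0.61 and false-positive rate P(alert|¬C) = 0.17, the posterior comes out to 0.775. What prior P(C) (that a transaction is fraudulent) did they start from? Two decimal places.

In odds form, posterior odds = prior odds × likelihood ratio, so prior odds = posterior odds ÷ LR.
Posterior odds = 0.775/(1−0.775) = 3.4444. LR = 0.61/0.17 = 3.5882.
Prior odds = 3.4444/3.5882 = 0.9599, so P(C) = 0.9599/(1+0.9599) ≈ 0.49.

P(C) = 0.49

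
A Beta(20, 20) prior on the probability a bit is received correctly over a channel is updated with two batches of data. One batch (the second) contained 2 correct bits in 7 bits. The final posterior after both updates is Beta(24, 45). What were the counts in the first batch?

Because Beta–binomial updating is additive in the counts, the combined data contributed (α_post−α_prior, β_post−β_prior) successes and failures.
Total across both batches: 24−20=4 correct bits, 45−20=25 errors.
Subtract the second batch: 4−2=2 correct bits and 25−5=20 errors.

2 correct bits and 20 errors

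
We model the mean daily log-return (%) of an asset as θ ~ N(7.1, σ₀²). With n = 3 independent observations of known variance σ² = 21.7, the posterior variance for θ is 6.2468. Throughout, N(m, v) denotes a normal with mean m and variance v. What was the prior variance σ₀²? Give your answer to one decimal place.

σ₀² = 45.8

Posterior precision equals prior precision plus data precision: 1/σ_n² = 1/σ₀² + n/σ².
So 1/σ₀² = 1/6.2468 − 3/21.7 = 0.160082 − 0.138249 = 0.021833.
Hence σ₀² = 1/0.021833 ≈ 45.8.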